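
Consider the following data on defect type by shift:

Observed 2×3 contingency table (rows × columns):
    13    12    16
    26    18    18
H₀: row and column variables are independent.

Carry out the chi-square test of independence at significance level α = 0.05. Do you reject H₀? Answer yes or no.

reject H₀: no

Row totals [41, 62], col totals [39, 30, 34], n=103
χ² = (13−15.52)²/15.52 + (12−11.94)²/11.94 + (16−13.53)²/13.53 + (26−23.48)²/23.48 + (18−18.06)²/18.06 + (18−20.47)²/20.47 = 1.4288
df = 2
p-value (upper-tail) = 0.48948
At α=0.05: p ≥ α → fail to reject H₀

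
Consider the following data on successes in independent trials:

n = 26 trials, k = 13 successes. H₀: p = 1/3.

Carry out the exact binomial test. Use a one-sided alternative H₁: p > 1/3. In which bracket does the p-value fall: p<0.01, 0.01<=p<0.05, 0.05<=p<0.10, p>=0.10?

Exact binomial: n=26, k=13, p₀=1/3=0.3333
P(X≥13) from Σ C(n,i)·p₀^i·(1−p₀)^(n−i)
p-value (one-sided, H₁ greater) = 0.05827
→ bracket: 0.05<=p<0.10

p-value bracket: 0.05<=p<0.10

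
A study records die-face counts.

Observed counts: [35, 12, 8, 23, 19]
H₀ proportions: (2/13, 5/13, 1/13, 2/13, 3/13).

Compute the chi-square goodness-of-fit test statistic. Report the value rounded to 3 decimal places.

n = 97; E_i = n·p_i = [14.92, 37.31, 7.46, 14.92, 22.38]
χ² = (35−14.92)²/14.92 + (12−37.31)²/37.31 + (8−7.46)²/7.46 + (23−14.92)²/14.92 + (19−22.38)²/22.38 = 49.1003
df = 4

test statistic = 49.100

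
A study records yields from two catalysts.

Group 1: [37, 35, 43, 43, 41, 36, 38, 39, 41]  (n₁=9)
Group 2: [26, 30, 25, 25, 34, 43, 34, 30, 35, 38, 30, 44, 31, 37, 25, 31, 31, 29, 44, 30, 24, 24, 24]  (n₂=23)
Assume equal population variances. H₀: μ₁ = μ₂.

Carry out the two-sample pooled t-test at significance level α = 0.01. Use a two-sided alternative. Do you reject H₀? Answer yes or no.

reject H₀: yes

x̄₁=39.222, s₁=2.949, n₁=9
x̄₂=31.478, s₂=6.338, n₂=23
s_p² = [8·2.949² + 22·6.338²]/30 = 31.7765
SE = √(s_p²·(1/9+1/23)) = 2.2164
t = (39.222−31.478)/2.2164 = 3.4940
df = 30
p-value (two-sided) = 0.00150
At α=0.01: p < α → reject H₀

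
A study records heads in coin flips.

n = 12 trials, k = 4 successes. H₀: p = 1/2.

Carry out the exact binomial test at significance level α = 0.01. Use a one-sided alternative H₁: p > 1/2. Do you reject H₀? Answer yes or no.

Exact binomial: n=12, k=4, p₀=1/2=0.5000
P(X≥4) from Σ C(n,i)·p₀^i·(1−p₀)^(n−i)
p-value (one-sided, H₁ greater) = 0.92700
At α=0.01: p ≥ α → fail to reject H₀

reject H₀: no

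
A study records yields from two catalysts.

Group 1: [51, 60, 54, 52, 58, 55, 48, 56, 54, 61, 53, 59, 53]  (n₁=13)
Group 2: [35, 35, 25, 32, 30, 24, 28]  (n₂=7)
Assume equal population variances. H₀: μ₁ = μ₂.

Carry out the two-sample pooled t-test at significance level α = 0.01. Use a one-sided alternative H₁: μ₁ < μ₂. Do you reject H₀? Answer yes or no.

x̄₁=54.923, s₁=3.774, n₁=13
x̄₂=29.857, s₂=4.451, n₂=7
s_p² = [12·3.774² + 6·4.451²]/18 = 16.0989
SE = √(s_p²·(1/13+1/7)) = 1.8810
t = (54.923−29.857)/1.8810 = 13.3257
df = 18
p-value (one-sided, H₁ less) = 1.00000
At α=0.01: p ≥ α → fail to reject H₀

reject H₀: no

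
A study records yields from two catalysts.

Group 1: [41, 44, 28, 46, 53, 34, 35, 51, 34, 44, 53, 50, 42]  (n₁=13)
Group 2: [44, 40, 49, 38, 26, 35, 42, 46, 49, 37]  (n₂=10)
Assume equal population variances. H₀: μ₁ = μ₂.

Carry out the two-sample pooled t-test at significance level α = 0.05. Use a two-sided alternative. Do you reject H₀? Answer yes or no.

x̄₁=42.692, s₁=8.056, n₁=13
x̄₂=40.600, s₂=7.058, n₂=10
s_p² = [12·8.056² + 9·7.058²]/21 = 58.4366
SE = √(s_p²·(1/13+1/10)) = 3.2154
t = (42.692−40.600)/3.2154 = 0.6507
df = 21
p-value (two-sided) = 0.52229
At α=0.05: p ≥ α → fail to reject H₀

reject H₀: no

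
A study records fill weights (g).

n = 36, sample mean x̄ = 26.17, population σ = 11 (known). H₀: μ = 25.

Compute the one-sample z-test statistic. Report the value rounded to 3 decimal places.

SE = σ/√n = 11/√36 = 1.8333
z = (x̄−μ₀)/SE = (26.17−25)/1.8333 = 0.6382

test statistic = 0.638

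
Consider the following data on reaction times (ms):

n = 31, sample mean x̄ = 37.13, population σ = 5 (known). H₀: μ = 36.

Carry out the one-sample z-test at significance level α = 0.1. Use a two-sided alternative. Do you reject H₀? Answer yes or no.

reject H₀: no

SE = σ/√n = 5/√31 = 0.8980
z = (x̄−μ₀)/SE = (37.13−36)/0.8980 = 1.2583
p-value (two-sided) = 0.20828
At α=0.1: p ≥ α → fail to reject H₀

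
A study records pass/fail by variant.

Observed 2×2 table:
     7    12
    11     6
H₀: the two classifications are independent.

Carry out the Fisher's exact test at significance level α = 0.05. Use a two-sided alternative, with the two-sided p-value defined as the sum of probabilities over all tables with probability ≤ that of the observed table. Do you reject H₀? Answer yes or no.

Margins: r₁=19, r₂=17, c₁=18, c₂=18, n=36
p_obs = C(19,7)·C(17,11)/C(36,18); sum pmf over tables with pmf ≤ p_obs
p-value (two-sided) = 0.18114
At α=0.05: p ≥ α → fail to reject H₀

reject H₀: no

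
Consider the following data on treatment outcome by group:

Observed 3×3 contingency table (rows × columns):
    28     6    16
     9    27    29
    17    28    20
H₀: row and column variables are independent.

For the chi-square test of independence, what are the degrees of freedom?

degrees of freedom = 4

df = (r−1)(c−1) = (3−1)·(3−1) = 4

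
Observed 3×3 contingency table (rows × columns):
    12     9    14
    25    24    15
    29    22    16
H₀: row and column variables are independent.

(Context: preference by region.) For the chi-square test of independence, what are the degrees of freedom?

df = (r−1)(c−1) = (3−1)·(3−1) = 4

degrees of freedom = 4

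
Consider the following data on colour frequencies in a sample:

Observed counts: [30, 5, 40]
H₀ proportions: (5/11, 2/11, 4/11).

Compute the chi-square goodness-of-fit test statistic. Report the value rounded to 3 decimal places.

test statistic = 11.900

n = 75; E_i = n·p_i = [34.09, 13.64, 27.27]
χ² = (30−34.09)²/34.09 + (5−13.64)²/13.64 + (40−27.27)²/27.27 = 11.9000
df = 2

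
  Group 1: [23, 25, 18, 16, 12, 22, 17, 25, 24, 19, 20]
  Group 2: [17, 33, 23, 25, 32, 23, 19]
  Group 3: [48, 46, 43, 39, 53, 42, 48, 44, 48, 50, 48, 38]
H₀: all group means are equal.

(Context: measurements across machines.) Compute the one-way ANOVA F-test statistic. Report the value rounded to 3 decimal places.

Group means [20.09, 24.57, 45.58], grand mean 31.333
SSB = Σnᵢ(x̄ᵢ−x̄)² = 4147.127; SSW = ΣΣ(x−x̄ᵢ)² = 613.540
MSB = 4147.127/2 = 2073.5633; MSW = 613.540/27 = 22.7237
F = MSB/MSW = 91.2511
df = (2, 27)

test statistic = 91.251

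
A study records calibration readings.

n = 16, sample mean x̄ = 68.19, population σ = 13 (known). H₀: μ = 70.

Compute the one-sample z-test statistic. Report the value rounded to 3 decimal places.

SE = σ/√n = 13/√16 = 3.2500
z = (x̄−μ₀)/SE = (68.19−70)/3.2500 = -0.5569

test statistic = -0.557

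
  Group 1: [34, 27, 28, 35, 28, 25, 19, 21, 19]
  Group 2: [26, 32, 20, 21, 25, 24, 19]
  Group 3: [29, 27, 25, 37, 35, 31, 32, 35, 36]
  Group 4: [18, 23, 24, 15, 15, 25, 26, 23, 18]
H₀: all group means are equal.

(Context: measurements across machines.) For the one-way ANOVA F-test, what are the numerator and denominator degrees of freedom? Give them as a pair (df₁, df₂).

k = 4 groups, N = 34 total
df = (k−1, N−k) = (4−1, 34−4) = (3, 30)

degrees of freedom = [3, 30]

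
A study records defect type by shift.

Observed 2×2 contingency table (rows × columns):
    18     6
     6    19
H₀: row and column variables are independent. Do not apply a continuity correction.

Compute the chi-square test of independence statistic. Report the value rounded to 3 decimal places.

Row totals [24, 25], col totals [24, 25], n=49
χ² = (18−11.76)²/11.76 + (6−12.24)²/12.24 + (6−12.24)²/12.24 + (19−12.76)²/12.76 = 12.7449
df = 1

test statistic = 12.745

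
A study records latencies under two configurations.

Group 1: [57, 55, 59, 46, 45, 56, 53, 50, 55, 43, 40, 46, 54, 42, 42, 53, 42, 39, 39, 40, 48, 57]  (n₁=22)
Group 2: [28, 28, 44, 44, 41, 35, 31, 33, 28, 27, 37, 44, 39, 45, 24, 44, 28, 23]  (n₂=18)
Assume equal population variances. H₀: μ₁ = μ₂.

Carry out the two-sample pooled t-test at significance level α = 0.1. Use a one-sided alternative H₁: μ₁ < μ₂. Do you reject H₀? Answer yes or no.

reject H₀: no

x̄₁=48.227, s₁=6.810, n₁=22
x̄₂=34.611, s₂=7.755, n₂=18
s_p² = [21·6.810² + 17·7.755²]/38 = 52.5300
SE = √(s_p²·(1/22+1/18)) = 2.3035
t = (48.227−34.611)/2.3035 = 5.9111
df = 38
p-value (one-sided, H₁ less) = 1.00000
At α=0.1: p ≥ α → fail to reject H₀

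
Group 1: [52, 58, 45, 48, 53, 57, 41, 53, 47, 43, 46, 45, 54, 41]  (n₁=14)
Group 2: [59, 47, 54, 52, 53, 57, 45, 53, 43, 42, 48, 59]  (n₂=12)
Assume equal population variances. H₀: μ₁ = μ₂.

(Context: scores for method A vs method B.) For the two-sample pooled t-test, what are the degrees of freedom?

df = n₁ + n₂ − 2 = 14 + 12 − 2 = 24

degrees of freedom = 24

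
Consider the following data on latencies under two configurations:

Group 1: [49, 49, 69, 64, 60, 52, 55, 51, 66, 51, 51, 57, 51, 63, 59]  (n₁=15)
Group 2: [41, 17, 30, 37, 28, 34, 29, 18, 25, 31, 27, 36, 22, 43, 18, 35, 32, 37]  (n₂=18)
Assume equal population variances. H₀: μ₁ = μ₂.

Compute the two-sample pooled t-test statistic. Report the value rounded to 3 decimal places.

test statistic = 10.378

x̄₁=56.467, s₁=6.653, n₁=15
x̄₂=30.000, s₂=7.784, n₂=18
s_p² = [14·6.653² + 17·7.784²]/31 = 53.2172
SE = √(s_p²·(1/15+1/18)) = 2.5504
t = (56.467−30.000)/2.5504 = 10.3776
df = 31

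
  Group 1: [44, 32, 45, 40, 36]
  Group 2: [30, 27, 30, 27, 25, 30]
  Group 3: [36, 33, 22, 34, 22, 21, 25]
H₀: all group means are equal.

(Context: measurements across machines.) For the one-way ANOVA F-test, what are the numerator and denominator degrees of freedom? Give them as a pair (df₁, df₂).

degrees of freedom = [2, 15]

k = 3 groups, N = 18 total
df = (k−1, N−k) = (3−1, 18−3) = (2, 15)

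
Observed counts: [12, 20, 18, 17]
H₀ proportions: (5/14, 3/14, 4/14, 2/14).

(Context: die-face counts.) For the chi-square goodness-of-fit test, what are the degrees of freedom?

df = k − 1 = 4 − 1 = 3

degrees of freedom = 3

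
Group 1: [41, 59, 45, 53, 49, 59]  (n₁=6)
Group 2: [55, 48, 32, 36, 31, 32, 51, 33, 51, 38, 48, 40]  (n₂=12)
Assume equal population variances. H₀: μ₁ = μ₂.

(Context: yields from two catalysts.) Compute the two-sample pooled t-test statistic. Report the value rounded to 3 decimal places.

x̄₁=51.000, s₁=7.376, n₁=6
x̄₂=41.250, s₂=8.812, n₂=12
s_p² = [5·7.376² + 11·8.812²]/16 = 70.3906
SE = √(s_p²·(1/6+1/12)) = 4.1950
t = (51.000−41.250)/4.1950 = 2.3242
df = 16

test statistic = 2.324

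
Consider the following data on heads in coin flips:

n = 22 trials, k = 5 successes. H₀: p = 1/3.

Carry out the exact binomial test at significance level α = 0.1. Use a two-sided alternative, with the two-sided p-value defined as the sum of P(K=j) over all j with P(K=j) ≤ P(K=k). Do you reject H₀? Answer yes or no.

Exact binomial: n=22, k=5, p₀=1/3=0.3333
P(X=j) = C(n,j)·p₀^j·(1−p₀)^(n−j); p = Σ P(X=j) over j with P(X=j) ≤ P(X=5)
p-value (two-sided) = 0.36929
At α=0.1: p ≥ α → fail to reject H₀

reject H₀: no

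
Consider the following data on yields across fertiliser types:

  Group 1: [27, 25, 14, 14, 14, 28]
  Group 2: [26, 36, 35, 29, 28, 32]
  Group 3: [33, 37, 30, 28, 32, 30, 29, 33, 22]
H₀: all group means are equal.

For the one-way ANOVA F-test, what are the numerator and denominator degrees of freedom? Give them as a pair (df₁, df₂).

degrees of freedom = [2, 18]

k = 3 groups, N = 21 total
df = (k−1, N−k) = (3−1, 21−3) = (2, 18)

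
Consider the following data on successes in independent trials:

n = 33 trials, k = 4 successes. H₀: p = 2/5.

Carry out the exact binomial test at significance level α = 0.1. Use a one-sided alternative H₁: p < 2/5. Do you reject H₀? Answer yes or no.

reject H₀: yes

Exact binomial: n=33, k=4, p₀=2/5=0.4000
P(X≤4) from Σ C(n,i)·p₀^i·(1−p₀)^(n−i)
p-value (one-sided, H₁ less) = 0.00048
At α=0.1: p < α → reject H₀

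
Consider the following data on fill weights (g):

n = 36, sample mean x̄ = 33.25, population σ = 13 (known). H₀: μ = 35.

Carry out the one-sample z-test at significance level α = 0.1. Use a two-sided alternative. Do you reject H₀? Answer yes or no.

SE = σ/√n = 13/√36 = 2.1667
z = (x̄−μ₀)/SE = (33.25−35)/2.1667 = -0.8077
p-value (two-sided) = 0.41927
At α=0.1: p ≥ α → fail to reject H₀

reject H₀: no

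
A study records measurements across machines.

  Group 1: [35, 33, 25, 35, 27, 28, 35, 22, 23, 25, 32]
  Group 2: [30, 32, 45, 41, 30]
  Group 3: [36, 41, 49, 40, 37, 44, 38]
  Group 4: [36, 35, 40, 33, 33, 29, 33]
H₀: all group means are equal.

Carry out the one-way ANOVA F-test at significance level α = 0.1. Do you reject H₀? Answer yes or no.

reject H₀: yes

Group means [29.09, 35.60, 40.71, 34.14], grand mean 34.067
SSB = Σnᵢ(x̄ᵢ−x̄)² = 593.472; SSW = ΣΣ(x−x̄ᵢ)² = 640.395
MSB = 593.472/3 = 197.8240; MSW = 640.395/26 = 24.6306
F = MSB/MSW = 8.0316
df = (3, 26)
p-value (upper-tail) = 0.00060
At α=0.1: p < α → reject H₀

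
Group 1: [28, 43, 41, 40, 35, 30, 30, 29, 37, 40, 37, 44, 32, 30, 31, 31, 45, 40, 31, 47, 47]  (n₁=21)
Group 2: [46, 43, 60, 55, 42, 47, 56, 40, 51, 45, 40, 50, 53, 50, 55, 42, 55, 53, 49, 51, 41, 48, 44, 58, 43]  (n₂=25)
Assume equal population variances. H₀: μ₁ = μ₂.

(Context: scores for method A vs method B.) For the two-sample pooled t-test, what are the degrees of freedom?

df = n₁ + n₂ − 2 = 21 + 25 − 2 = 44

degrees of freedom = 44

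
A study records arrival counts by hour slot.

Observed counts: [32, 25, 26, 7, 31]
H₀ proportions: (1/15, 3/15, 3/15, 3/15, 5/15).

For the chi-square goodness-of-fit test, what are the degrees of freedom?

df = k − 1 = 5 − 1 = 4

degrees of freedom = 4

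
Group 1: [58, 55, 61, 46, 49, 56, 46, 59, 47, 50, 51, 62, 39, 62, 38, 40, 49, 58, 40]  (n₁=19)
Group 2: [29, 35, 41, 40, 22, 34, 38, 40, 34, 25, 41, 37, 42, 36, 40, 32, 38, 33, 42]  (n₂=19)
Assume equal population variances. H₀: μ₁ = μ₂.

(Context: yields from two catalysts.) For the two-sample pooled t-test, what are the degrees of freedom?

df = n₁ + n₂ − 2 = 19 + 19 − 2 = 36

degrees of freedom = 36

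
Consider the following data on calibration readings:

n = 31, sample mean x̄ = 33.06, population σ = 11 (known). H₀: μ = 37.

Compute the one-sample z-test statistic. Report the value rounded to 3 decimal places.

SE = σ/√n = 11/√31 = 1.9757
z = (x̄−μ₀)/SE = (33.06−37)/1.9757 = -1.9943

test statistic = -1.994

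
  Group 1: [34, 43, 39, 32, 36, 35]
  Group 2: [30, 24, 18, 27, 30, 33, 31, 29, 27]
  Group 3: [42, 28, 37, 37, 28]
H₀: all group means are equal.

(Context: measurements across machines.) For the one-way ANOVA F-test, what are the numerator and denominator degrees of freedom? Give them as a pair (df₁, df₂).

degrees of freedom = [2, 17]

k = 3 groups, N = 20 total
df = (k−1, N−k) = (3−1, 20−3) = (2, 17)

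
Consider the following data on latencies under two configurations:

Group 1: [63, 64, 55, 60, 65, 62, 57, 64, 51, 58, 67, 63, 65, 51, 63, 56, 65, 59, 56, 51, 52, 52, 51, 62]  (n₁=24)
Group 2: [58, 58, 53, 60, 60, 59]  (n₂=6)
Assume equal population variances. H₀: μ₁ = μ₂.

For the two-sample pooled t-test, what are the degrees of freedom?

df = n₁ + n₂ − 2 = 24 + 6 − 2 = 28

degrees of freedom = 28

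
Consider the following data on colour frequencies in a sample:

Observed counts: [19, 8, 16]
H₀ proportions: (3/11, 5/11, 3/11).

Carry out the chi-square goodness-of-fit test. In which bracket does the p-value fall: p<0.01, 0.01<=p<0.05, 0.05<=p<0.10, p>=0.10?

n = 43; E_i = n·p_i = [11.73, 19.55, 11.73]
χ² = (19−11.73)²/11.73 + (8−19.55)²/19.55 + (16−11.73)²/11.73 = 12.8868
df = 2
p-value (upper-tail) = 0.00159
→ bracket: p<0.01

p-value bracket: p<0.01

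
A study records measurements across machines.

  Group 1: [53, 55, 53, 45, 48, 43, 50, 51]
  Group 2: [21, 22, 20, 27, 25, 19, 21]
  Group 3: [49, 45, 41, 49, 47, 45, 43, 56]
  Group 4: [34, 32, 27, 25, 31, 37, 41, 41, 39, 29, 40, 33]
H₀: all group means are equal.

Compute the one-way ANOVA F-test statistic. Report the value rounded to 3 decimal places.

test statistic = 57.914

Group means [49.75, 22.14, 46.88, 34.08], grand mean 38.200
SSB = Σnᵢ(x̄ᵢ−x̄)² = 3677.451; SSW = ΣΣ(x−x̄ᵢ)² = 656.149
MSB = 3677.451/3 = 1225.8171; MSW = 656.149/31 = 21.1661
F = MSB/MSW = 57.9142
df = (3, 31)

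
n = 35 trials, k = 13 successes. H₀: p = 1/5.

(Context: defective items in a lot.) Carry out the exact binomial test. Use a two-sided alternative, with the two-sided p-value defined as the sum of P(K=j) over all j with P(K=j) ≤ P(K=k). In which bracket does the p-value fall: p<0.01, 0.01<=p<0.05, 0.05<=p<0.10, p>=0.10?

Exact binomial: n=35, k=13, p₀=1/5=0.2000
P(X=j) = C(n,j)·p₀^j·(1−p₀)^(n−j); p = Σ P(X=j) over j with P(X=j) ≤ P(X=13)
p-value (two-sided) = 0.01814
→ bracket: 0.01<=p<0.05

p-value bracket: 0.01<=p<0.05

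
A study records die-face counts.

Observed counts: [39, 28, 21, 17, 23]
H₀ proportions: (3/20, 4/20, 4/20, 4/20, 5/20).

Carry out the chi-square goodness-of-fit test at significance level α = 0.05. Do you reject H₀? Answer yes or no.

n = 128; E_i = n·p_i = [19.20, 25.60, 25.60, 25.60, 32.00]
χ² = (39−19.20)²/19.20 + (28−25.60)²/25.60 + (21−25.60)²/25.60 + (17−25.60)²/25.60 + (23−32.00)²/32.00 = 26.8906
df = 4
p-value (upper-tail) = 0.00002
At α=0.05: p < α → reject H₀

reject H₀: yes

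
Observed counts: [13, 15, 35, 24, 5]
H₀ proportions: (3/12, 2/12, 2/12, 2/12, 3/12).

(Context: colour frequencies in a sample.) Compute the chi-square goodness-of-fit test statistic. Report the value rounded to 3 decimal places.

n = 92; E_i = n·p_i = [23.00, 15.33, 15.33, 15.33, 23.00]
χ² = (13−23.00)²/23.00 + (15−15.33)²/15.33 + (35−15.33)²/15.33 + (24−15.33)²/15.33 + (5−23.00)²/23.00 = 48.5652
df = 4

test statistic = 48.565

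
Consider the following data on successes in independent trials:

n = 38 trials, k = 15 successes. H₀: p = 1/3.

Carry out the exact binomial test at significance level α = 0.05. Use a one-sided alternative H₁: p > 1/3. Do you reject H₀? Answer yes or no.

Exact binomial: n=38, k=15, p₀=1/3=0.3333
P(X≥15) from Σ C(n,i)·p₀^i·(1−p₀)^(n−i)
p-value (one-sided, H₁ greater) = 0.26052
At α=0.05: p ≥ α → fail to reject H₀

reject H₀: no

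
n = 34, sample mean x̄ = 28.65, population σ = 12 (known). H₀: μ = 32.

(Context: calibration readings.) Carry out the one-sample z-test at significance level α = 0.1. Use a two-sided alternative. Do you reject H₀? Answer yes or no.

SE = σ/√n = 12/√34 = 2.0580
z = (x̄−μ₀)/SE = (28.65−32)/2.0580 = -1.6278
p-value (two-sided) = 0.10357
At α=0.1: p ≥ α → fail to reject H₀

reject H₀: no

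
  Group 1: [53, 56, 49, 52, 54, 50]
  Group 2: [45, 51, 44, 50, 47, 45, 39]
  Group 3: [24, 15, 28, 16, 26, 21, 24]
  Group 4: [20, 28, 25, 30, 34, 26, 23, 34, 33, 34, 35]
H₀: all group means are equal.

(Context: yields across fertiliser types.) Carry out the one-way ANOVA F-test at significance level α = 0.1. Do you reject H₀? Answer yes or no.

reject H₀: yes

Group means [52.33, 45.86, 22.00, 29.27], grand mean 35.839
SSB = Σnᵢ(x̄ᵢ−x̄)² = 4149.821; SSW = ΣΣ(x−x̄ᵢ)² = 546.372
MSB = 4149.821/3 = 1383.2738; MSW = 546.372/27 = 20.2360
F = MSB/MSW = 68.3570
df = (3, 27)
p-value (upper-tail) = 0.00000
At α=0.1: p < α → reject H₀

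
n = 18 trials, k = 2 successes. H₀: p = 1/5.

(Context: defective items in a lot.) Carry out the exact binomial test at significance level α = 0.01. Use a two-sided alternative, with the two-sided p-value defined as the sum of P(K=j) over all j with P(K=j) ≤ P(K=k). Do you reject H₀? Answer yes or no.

Exact binomial: n=18, k=2, p₀=1/5=0.2000
P(X=j) = C(n,j)·p₀^j·(1−p₀)^(n−j); p = Σ P(X=j) over j with P(X=j) ≤ P(X=2)
p-value (two-sided) = 0.55499
At α=0.01: p ≥ α → fail to reject H₀

reject H₀: no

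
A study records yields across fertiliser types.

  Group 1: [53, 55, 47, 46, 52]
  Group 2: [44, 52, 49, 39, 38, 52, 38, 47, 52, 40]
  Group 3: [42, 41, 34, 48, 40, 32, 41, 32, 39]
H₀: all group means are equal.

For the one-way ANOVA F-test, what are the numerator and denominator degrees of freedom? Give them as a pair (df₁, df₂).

degrees of freedom = [2, 21]

k = 3 groups, N = 24 total
df = (k−1, N−k) = (3−1, 24−3) = (2, 21)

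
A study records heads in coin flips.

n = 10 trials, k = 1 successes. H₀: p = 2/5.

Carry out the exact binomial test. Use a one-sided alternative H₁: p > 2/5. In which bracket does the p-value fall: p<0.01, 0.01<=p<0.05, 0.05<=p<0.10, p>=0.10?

Exact binomial: n=10, k=1, p₀=2/5=0.4000
P(X≥1) from Σ C(n,i)·p₀^i·(1−p₀)^(n−i)
p-value (one-sided, H₁ greater) = 0.99395
→ bracket: p>=0.10

p-value bracket: p>=0.10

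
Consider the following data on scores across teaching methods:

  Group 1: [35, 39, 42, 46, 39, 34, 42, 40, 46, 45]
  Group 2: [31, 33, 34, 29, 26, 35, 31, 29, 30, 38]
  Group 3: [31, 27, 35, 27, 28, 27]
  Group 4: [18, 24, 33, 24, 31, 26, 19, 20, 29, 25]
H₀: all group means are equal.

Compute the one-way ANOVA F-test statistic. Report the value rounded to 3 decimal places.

test statistic = 25.671

Group means [40.80, 31.60, 29.17, 24.90], grand mean 31.889
SSB = Σnᵢ(x̄ᵢ−x̄)² = 1327.822; SSW = ΣΣ(x−x̄ᵢ)² = 551.733
MSB = 1327.822/3 = 442.6074; MSW = 551.733/32 = 17.2417
F = MSB/MSW = 25.6708
df = (3, 32)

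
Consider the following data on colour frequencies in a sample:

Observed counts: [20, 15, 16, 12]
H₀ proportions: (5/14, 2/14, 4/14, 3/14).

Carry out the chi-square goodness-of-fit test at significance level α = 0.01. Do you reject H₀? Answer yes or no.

n = 63; E_i = n·p_i = [22.50, 9.00, 18.00, 13.50]
χ² = (20−22.50)²/22.50 + (15−9.00)²/9.00 + (16−18.00)²/18.00 + (12−13.50)²/13.50 = 4.6667
df = 3
p-value (upper-tail) = 0.19790
At α=0.01: p ≥ α → fail to reject H₀

reject H₀: no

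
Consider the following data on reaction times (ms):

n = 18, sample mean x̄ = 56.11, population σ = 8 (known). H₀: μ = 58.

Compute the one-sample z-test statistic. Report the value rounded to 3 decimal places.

SE = σ/√n = 8/√18 = 1.8856
z = (x̄−μ₀)/SE = (56.11−58)/1.8856 = -1.0023

test statistic = -1.002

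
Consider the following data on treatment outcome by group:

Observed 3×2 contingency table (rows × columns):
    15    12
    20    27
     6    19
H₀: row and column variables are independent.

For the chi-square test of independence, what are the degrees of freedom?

degrees of freedom = 2

df = (r−1)(c−1) = (3−1)·(2−1) = 2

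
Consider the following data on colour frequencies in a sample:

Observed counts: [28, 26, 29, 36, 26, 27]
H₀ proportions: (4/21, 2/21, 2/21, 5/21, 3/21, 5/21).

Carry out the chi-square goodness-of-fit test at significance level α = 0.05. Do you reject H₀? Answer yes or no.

n = 172; E_i = n·p_i = [32.76, 16.38, 16.38, 40.95, 24.57, 40.95]
χ² = (28−32.76)²/32.76 + (26−16.38)²/16.38 + (29−16.38)²/16.38 + (36−40.95)²/40.95 + (26−24.57)²/24.57 + (27−40.95)²/40.95 = 21.4971
df = 5
p-value (upper-tail) = 0.00065
At α=0.05: p < α → reject H₀

reject H₀: yes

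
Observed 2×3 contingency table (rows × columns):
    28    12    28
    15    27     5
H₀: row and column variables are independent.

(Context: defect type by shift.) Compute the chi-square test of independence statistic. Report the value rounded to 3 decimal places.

Row totals [68, 47], col totals [43, 39, 33], n=115
χ² = (28−25.43)²/25.43 + (12−23.06)²/23.06 + (28−19.51)²/19.51 + (15−17.57)²/17.57 + (27−15.94)²/15.94 + (5−13.49)²/13.49 = 22.6503
df = 2

test statistic = 22.650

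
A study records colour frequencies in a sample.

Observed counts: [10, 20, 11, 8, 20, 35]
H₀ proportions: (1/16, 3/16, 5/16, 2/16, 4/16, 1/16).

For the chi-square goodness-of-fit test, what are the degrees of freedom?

degrees of freedom = 5

df = k − 1 = 6 − 1 = 5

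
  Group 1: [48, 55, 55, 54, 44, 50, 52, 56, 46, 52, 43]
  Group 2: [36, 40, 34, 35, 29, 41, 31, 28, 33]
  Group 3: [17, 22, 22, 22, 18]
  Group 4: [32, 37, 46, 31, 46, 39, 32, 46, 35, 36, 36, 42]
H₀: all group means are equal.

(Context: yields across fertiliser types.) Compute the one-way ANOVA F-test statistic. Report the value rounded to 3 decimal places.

Group means [50.45, 34.11, 20.20, 38.17], grand mean 38.405
SSB = Σnᵢ(x̄ᵢ−x̄)² = 3420.836; SSW = ΣΣ(x−x̄ᵢ)² = 746.083
MSB = 3420.836/3 = 1140.2787; MSW = 746.083/33 = 22.6086
F = MSB/MSW = 50.4357
df = (3, 33)

test statistic = 50.436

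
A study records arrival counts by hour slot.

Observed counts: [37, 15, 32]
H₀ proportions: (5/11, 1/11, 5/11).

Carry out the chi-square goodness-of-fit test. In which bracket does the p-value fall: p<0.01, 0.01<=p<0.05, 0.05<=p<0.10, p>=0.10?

n = 84; E_i = n·p_i = [38.18, 7.64, 38.18]
χ² = (37−38.18)²/38.18 + (15−7.64)²/7.64 + (32−38.18)²/38.18 = 8.1381
df = 2
p-value (upper-tail) = 0.01709
→ bracket: 0.01<=p<0.05

p-value bracket: 0.01<=p<0.05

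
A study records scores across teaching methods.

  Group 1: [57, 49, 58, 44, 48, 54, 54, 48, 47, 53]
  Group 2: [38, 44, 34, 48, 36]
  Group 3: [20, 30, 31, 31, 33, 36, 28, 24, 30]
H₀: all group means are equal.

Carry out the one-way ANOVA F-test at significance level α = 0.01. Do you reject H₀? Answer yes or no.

reject H₀: yes

Group means [51.20, 40.00, 29.22], grand mean 40.625
SSB = Σnᵢ(x̄ᵢ−x̄)² = 2290.469; SSW = ΣΣ(x−x̄ᵢ)² = 511.156
MSB = 2290.469/2 = 1145.2347; MSW = 511.156/21 = 24.3407
F = MSB/MSW = 47.0501
df = (2, 21)
p-value (upper-tail) = 0.00000
At α=0.01: p < α → reject H₀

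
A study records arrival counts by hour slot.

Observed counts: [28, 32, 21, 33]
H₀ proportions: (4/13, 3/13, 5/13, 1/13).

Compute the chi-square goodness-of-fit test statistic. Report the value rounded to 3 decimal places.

n = 114; E_i = n·p_i = [35.08, 26.31, 43.85, 8.77]
χ² = (28−35.08)²/35.08 + (32−26.31)²/26.31 + (21−43.85)²/43.85 + (33−8.77)²/8.77 = 81.5170
df = 3

test statistic = 81.517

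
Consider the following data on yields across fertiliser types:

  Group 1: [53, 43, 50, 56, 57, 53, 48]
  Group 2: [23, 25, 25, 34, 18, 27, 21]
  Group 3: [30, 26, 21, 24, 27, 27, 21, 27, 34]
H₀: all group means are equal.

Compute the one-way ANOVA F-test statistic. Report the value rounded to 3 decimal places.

test statistic = 75.441

Group means [51.43, 24.71, 26.33], grand mean 33.478
SSB = Σnᵢ(x̄ᵢ−x̄)² = 3252.596; SSW = ΣΣ(x−x̄ᵢ)² = 431.143
MSB = 3252.596/2 = 1626.2981; MSW = 431.143/20 = 21.5571
F = MSB/MSW = 75.4413
df = (2, 20)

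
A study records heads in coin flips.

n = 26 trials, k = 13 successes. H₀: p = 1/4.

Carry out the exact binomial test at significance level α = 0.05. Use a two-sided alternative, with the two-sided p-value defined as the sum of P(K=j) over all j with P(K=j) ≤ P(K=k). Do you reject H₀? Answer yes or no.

reject H₀: yes

Exact binomial: n=26, k=13, p₀=1/4=0.2500
P(X=j) = C(n,j)·p₀^j·(1−p₀)^(n−j); p = Σ P(X=j) over j with P(X=j) ≤ P(X=13)
p-value (two-sided) = 0.00578
At α=0.05: p < α → reject H₀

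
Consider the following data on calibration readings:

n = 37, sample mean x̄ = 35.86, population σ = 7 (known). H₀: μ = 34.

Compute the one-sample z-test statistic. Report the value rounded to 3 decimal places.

test statistic = 1.616

SE = σ/√n = 7/√37 = 1.1508
z = (x̄−μ₀)/SE = (35.86−34)/1.1508 = 1.6163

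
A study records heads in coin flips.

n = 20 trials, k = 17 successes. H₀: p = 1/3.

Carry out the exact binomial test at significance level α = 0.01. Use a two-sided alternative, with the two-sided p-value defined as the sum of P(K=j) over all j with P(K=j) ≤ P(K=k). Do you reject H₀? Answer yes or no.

Exact binomial: n=20, k=17, p₀=1/3=0.3333
P(X=j) = C(n,j)·p₀^j·(1−p₀)^(n−j); p = Σ P(X=j) over j with P(X=j) ≤ P(X=17)
p-value (two-sided) = 0.00000
At α=0.01: p < α → reject H₀

reject H₀: yes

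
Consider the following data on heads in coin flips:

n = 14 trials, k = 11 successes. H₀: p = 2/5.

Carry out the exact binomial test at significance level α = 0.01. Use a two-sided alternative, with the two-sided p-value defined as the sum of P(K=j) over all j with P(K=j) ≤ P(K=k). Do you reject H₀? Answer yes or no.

reject H₀: yes

Exact binomial: n=14, k=11, p₀=2/5=0.4000
P(X=j) = C(n,j)·p₀^j·(1−p₀)^(n−j); p = Σ P(X=j) over j with P(X=j) ≤ P(X=11)
p-value (two-sided) = 0.00469
At α=0.01: p < α → reject H₀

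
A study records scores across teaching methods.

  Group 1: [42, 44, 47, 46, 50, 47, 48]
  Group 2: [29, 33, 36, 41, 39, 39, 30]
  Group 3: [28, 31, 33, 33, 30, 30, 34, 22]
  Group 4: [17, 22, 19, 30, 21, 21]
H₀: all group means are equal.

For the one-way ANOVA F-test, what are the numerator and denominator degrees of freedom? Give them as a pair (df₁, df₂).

degrees of freedom = [3, 24]

k = 4 groups, N = 28 total
df = (k−1, N−k) = (4−1, 28−4) = (3, 24)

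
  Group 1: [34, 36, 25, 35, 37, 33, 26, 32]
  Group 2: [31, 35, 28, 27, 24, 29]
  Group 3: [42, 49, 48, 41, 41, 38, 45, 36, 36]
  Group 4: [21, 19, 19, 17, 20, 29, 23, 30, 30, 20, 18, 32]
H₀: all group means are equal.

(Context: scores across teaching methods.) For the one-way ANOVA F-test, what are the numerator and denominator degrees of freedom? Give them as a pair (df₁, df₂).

k = 4 groups, N = 35 total
df = (k−1, N−k) = (4−1, 35−4) = (3, 31)

degrees of freedom = [3, 31]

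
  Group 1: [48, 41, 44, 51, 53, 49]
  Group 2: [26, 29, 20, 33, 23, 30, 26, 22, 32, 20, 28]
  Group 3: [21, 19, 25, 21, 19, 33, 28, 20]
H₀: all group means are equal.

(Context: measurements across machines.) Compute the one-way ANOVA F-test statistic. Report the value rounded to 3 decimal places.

Group means [47.67, 26.27, 23.25], grand mean 30.440
SSB = Σnᵢ(x̄ᵢ−x̄)² = 2385.145; SSW = ΣΣ(x−x̄ᵢ)² = 487.015
MSB = 2385.145/2 = 1192.5724; MSW = 487.015/22 = 22.1371
F = MSB/MSW = 53.8722
df = (2, 22)

test statistic = 53.872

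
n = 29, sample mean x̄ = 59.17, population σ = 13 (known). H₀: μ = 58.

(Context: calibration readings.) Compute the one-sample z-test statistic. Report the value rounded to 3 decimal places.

test statistic = 0.485

SE = σ/√n = 13/√29 = 2.4140
z = (x̄−μ₀)/SE = (59.17−58)/2.4140 = 0.4847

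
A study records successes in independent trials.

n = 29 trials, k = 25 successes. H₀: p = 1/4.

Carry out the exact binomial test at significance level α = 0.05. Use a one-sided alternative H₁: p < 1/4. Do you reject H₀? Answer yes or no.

Exact binomial: n=29, k=25, p₀=1/4=0.2500
P(X≤25) from Σ C(n,i)·p₀^i·(1−p₀)^(n−i)
p-value (one-sided, H₁ less) = 1.00000
At α=0.05: p ≥ α → fail to reject H₀

reject H₀: no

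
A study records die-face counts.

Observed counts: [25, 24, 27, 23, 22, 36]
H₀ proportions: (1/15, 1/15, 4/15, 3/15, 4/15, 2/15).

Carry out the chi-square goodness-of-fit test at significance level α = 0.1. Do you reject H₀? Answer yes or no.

reject H₀: yes

n = 157; E_i = n·p_i = [10.47, 10.47, 41.87, 31.40, 41.87, 20.93]
χ² = (25−10.47)²/10.47 + (24−10.47)²/10.47 + (27−41.87)²/41.87 + (23−31.40)²/31.40 + (22−41.87)²/41.87 + (36−20.93)²/20.93 = 65.4761
df = 5
p-value (upper-tail) = 0.00000
At α=0.1: p < α → reject H₀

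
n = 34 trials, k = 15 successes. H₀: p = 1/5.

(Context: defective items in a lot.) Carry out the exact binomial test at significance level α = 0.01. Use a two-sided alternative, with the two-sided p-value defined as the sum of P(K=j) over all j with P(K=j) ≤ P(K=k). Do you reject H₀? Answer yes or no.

Exact binomial: n=34, k=15, p₀=1/5=0.2000
P(X=j) = C(n,j)·p₀^j·(1−p₀)^(n−j); p = Σ P(X=j) over j with P(X=j) ≤ P(X=15)
p-value (two-sided) = 0.00173
At α=0.01: p < α → reject H₀

reject H₀: yes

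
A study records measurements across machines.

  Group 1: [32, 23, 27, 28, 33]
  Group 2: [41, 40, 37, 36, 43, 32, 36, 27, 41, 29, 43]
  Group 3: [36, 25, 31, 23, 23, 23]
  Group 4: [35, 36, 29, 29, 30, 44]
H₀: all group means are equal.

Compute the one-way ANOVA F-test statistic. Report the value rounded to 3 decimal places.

Group means [28.60, 36.82, 26.83, 33.83], grand mean 32.571
SSB = Σnᵢ(x̄ᵢ−x̄)² = 484.354; SSW = ΣΣ(x−x̄ᵢ)² = 688.503
MSB = 484.354/3 = 161.4514; MSW = 688.503/24 = 28.6876
F = MSB/MSW = 5.6279
df = (3, 24)

test statistic = 5.628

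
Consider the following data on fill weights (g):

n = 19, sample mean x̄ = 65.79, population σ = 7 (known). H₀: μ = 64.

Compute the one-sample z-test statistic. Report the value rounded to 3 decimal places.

test statistic = 1.115

SE = σ/√n = 7/√19 = 1.6059
z = (x̄−μ₀)/SE = (65.79−64)/1.6059 = 1.1146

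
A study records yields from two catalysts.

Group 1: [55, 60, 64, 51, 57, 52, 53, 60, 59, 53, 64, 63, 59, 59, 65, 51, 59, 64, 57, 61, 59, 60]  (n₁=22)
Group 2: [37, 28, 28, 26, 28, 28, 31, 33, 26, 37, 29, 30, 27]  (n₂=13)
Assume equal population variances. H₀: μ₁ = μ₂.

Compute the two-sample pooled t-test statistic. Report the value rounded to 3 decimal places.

test statistic = 19.732

x̄₁=58.409, s₁=4.361, n₁=22
x̄₂=29.846, s₂=3.716, n₂=13
s_p² = [21·4.361² + 12·3.716²]/33 = 17.1215
SE = √(s_p²·(1/22+1/13)) = 1.4475
t = (58.409−29.846)/1.4475 = 19.7324
df = 33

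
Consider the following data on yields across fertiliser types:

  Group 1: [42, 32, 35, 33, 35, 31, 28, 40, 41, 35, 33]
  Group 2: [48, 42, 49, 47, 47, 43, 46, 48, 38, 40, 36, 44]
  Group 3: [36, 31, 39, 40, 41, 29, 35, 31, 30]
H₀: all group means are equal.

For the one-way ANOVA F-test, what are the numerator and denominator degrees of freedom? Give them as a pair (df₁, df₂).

k = 3 groups, N = 32 total
df = (k−1, N−k) = (3−1, 32−3) = (2, 29)

degrees of freedom = [2, 29]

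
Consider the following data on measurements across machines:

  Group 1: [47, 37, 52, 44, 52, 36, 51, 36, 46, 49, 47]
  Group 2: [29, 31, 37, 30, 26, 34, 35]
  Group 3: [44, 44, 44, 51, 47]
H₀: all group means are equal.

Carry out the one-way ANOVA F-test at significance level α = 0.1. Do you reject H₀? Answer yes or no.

Group means [45.18, 31.71, 46.00], grand mean 41.261
SSB = Σnᵢ(x̄ᵢ−x̄)² = 919.370; SSW = ΣΣ(x−x̄ᵢ)² = 511.065
MSB = 919.370/2 = 459.6849; MSW = 511.065/20 = 25.5532
F = MSB/MSW = 17.9893
df = (2, 20)
p-value (upper-tail) = 0.00003
At α=0.1: p < α → reject H₀

reject H₀: yes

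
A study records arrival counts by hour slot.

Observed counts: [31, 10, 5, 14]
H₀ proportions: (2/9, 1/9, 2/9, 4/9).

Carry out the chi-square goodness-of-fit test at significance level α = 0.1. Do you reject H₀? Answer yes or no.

n = 60; E_i = n·p_i = [13.33, 6.67, 13.33, 26.67]
χ² = (31−13.33)²/13.33 + (10−6.67)²/6.67 + (5−13.33)²/13.33 + (14−26.67)²/26.67 = 36.3000
df = 3
p-value (upper-tail) = 0.00000
At α=0.1: p < α → reject H₀

reject H₀: yes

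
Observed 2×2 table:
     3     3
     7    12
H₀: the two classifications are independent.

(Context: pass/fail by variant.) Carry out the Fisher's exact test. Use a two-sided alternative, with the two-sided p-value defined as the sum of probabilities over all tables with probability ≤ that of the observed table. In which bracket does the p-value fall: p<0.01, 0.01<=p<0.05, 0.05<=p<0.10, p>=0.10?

Margins: r₁=6, r₂=19, c₁=10, c₂=15, n=25
p_obs = C(6,3)·C(19,7)/C(25,10); sum pmf over tables with pmf ≤ p_obs
p-value (two-sided) = 0.65316
→ bracket: p>=0.10

p-value bracket: p>=0.10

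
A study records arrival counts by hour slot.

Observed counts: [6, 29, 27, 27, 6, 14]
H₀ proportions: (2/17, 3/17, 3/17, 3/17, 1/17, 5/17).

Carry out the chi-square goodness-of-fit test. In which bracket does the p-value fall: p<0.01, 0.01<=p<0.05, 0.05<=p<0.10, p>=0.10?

p-value bracket: p<0.01

n = 109; E_i = n·p_i = [12.82, 19.24, 19.24, 19.24, 6.41, 32.06]
χ² = (6−12.82)²/12.82 + (29−19.24)²/19.24 + (27−19.24)²/19.24 + (27−19.24)²/19.24 + (6−6.41)²/6.41 + (14−32.06)²/32.06 = 25.0557
df = 5
p-value (upper-tail) = 0.00014
→ bracket: p<0.01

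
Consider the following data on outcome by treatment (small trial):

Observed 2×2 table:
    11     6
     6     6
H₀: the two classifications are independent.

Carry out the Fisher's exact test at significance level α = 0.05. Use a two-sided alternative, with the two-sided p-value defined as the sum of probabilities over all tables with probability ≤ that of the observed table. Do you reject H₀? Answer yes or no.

Margins: r₁=17, r₂=12, c₁=17, c₂=12, n=29
p_obs = C(17,11)·C(12,6)/C(29,17); sum pmf over tables with pmf ≤ p_obs
p-value (two-sided) = 0.47132
At α=0.05: p ≥ α → fail to reject H₀

reject H₀: no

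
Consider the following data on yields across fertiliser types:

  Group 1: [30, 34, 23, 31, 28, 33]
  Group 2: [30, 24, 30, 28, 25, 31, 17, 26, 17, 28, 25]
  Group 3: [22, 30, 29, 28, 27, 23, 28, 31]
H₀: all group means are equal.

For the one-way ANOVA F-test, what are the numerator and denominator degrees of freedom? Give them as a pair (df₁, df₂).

k = 3 groups, N = 25 total
df = (k−1, N−k) = (3−1, 25−3) = (2, 22)

degrees of freedom = [2, 22]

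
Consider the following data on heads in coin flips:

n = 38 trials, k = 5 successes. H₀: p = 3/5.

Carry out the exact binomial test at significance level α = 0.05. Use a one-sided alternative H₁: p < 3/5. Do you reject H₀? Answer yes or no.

Exact binomial: n=38, k=5, p₀=3/5=0.6000
P(X≤5) from Σ C(n,i)·p₀^i·(1−p₀)^(n−i)
p-value (one-sided, H₁ less) = 0.00000
At α=0.05: p < α → reject H₀

reject H₀: yes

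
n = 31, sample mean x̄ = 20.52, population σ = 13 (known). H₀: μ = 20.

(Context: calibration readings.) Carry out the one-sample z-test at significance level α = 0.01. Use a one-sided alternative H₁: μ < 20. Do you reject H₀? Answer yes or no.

reject H₀: no

SE = σ/√n = 13/√31 = 2.3349
z = (x̄−μ₀)/SE = (20.52−20)/2.3349 = 0.2227
p-value (one-sided, H₁ less) = 0.58812
At α=0.01: p ≥ α → fail to reject H₀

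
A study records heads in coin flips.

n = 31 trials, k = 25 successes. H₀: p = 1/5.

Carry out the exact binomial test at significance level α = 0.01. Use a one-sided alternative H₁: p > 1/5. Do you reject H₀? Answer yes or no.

reject H₀: yes

Exact binomial: n=31, k=25, p₀=1/5=0.2000
P(X≥25) from Σ C(n,i)·p₀^i·(1−p₀)^(n−i)
p-value (one-sided, H₁ greater) = 0.00000
At α=0.01: p < α → reject H₀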